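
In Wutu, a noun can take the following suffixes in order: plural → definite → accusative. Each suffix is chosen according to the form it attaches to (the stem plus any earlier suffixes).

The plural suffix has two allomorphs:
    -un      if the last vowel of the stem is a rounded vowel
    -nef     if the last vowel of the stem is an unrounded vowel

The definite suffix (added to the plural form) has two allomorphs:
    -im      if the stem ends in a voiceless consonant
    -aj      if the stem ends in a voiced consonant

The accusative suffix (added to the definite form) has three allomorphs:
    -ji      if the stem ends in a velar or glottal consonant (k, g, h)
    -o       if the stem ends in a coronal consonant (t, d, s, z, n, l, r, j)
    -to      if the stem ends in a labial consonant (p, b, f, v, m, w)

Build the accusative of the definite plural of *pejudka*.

The last vowel of *pejudka* is /a/, which is an unrounded vowel, so the plural suffix is -nef, giving *pejudkanef*.
The final consonant of the plural form *pejudkanef* is /f/, which is voiceless, so the definite suffix is -im, giving *pejudkanefim*.
The definite form *pejudkanefim*: final consonant = /m/, labial → -to → *pejudkanefimto*.

pejudkanefimto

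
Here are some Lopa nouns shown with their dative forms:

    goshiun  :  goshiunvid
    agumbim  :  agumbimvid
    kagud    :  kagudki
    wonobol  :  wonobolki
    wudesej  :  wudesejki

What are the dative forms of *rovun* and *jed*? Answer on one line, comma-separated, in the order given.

Looking at the final consonant of each stem: -vid when the stem ends in a nasal (*goshiun*, *agumbim*); -ki when the stem ends in a non-nasal consonant (*kagud*, *wonobol*, *wudesej*).
The final consonant of *rovun* is /n/, which is a nasal, so the suffix is -vid, giving *rovunvid*.
*jed*: final consonant = /d/, non-nasal → -ki → *jedki*.

rovunvid, jedki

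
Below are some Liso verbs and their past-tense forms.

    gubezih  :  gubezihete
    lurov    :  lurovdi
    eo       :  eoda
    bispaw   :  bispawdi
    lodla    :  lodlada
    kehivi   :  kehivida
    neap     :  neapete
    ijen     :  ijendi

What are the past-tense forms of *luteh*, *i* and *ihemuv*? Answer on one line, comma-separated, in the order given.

The alternation tracks the final sound of the stem — -ete when the stem ends in a voiceless consonant (*gubezih*, *neap*); -di when the stem ends in a voiced consonant (*lurov*, *bispaw*, *ijen*); -da when the stem ends in a vowel (*eo*, *lodla*, *kehivi*).
The final sound of *luteh* is /h/, which is a voiceless consonant, so the suffix is -ete, giving *lutehete*.
*i* — final sound /i/ (a vowel) → -da → *ida*.
Since the final sound of *ihemuv* is /v/ (a voiced consonant), it takes -di, giving *ihemuvdi*.

lutehete, ida, ihemuvdi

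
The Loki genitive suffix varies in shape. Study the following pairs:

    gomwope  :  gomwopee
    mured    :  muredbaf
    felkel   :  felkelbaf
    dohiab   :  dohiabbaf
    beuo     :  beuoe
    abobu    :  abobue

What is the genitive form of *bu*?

The pattern is consonant vs. vowel: -baf when the stem ends in a consonant (*mured*, *felkel*, *dohiab*); -e when the stem ends in a vowel (*gomwope*, *beuo*, *abobu*).
The final sound of *bu* is /u/, which is a vowel, so the suffix is -e, giving *bue*.

bue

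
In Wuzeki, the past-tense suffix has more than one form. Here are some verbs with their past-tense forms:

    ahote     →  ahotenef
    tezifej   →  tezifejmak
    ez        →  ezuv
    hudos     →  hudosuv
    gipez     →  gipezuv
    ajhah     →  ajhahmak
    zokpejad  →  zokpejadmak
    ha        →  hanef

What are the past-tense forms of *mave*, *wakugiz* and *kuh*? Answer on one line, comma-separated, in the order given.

The alternation tracks the final sound of the stem — -uv when the stem ends in a sibilant (*ez*, *hudos*, *gipez*); -mak when the stem ends in a non-sibilant consonant (*tezifej*, *ajhah*, *zokpejad*); -nef when the stem ends in a vowel (*ahote*, *ha*).
Since the final sound of *mave* is /e/ (a vowel), it takes -nef, giving *mavenef*.
Since the final sound of *wakugiz* is /z/ (a sibilant), it takes -uv, giving *wakugizuv*.
*kuh* — final sound /h/ (a non-sibilant consonant) → -mak → *kuhmak*.

mavenef, wakugizuv, kuhmak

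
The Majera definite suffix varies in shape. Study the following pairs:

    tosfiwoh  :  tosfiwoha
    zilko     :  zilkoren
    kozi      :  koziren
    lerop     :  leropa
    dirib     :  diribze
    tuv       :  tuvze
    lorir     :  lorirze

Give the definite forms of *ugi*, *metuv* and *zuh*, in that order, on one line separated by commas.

ugiren, metuvze, zuha

The alternation tracks the final sound of the stem — -a when the stem ends in a voiceless consonant (*tosfiwoh*, *lerop*); -ze when the stem ends in a voiced consonant (*dirib*, *tuv*, *lorir*); -ren when the stem ends in a vowel (*zilko*, *kozi*).
*ugi*: final sound = /i/, a vowel → -ren → *ugiren*.
*metuv* — final sound /v/ (a voiced consonant) → -ze → *metuvze*.
Since the final sound of *zuh* is /h/ (a voiceless consonant), it takes -a, giving *zuha*.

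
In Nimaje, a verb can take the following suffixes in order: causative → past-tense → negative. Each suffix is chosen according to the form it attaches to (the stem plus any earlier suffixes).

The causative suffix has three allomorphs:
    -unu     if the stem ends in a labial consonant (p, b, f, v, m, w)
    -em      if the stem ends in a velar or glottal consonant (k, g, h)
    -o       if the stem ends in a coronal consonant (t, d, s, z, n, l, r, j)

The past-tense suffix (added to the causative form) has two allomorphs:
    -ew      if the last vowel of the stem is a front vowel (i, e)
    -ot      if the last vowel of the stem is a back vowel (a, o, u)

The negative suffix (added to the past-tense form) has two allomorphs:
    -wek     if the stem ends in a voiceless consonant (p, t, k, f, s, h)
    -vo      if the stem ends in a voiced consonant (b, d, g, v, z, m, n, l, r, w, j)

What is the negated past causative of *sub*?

subunuotwek

Since the final consonant of *sub* is /b/ (labial), it takes -unu, giving *subunu*.
The last vowel of the causative form *subunu* is /u/, which is a back vowel, so the past-tense suffix is -ot, giving *subunuot*.
The past-tense form *subunuot* — final consonant /t/ (voiceless) → -wek → *subunuotwek*.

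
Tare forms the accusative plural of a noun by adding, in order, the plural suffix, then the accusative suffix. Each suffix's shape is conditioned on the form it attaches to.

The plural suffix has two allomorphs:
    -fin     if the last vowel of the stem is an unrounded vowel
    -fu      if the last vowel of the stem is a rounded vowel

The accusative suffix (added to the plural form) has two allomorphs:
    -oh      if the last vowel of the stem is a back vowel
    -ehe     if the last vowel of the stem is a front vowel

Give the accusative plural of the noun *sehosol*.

sehosolfuoh

Since the last vowel of *sehosol* is /o/ (a rounded vowel), it takes -fu, giving *sehosolfu*.
The last vowel of the plural form *sehosolfu* is /u/, which is a back vowel, so the accusative suffix is -oh, giving *sehosolfuoh*.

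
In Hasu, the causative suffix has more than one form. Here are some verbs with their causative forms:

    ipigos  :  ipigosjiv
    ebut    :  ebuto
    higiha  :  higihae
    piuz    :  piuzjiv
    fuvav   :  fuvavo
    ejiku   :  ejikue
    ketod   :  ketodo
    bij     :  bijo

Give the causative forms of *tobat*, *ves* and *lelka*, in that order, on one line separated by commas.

tobato, vesjiv, lelkae

The alternation tracks the final sound of the stem — -jiv when the stem ends in a sibilant (*ipigos*, *piuz*); -o when the stem ends in a non-sibilant consonant (*ebut*, *fuvav*, *ketod*, *bij*); -e when the stem ends in a vowel (*higiha*, *ejiku*).
*tobat* — final sound /t/ (a non-sibilant consonant) → -o → *tobato*.
Since the final sound of *ves* is /s/ (a sibilant), it takes -jiv, giving *vesjiv*.
Since the final sound of *lelka* is /a/ (a vowel), it takes -e, giving *lelkae*.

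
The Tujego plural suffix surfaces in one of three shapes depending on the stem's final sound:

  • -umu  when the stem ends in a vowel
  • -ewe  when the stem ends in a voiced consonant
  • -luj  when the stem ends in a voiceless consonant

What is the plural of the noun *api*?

apiumu

Since the final sound of *api* is /i/ (a vowel), it takes -umu, giving *apiumu*.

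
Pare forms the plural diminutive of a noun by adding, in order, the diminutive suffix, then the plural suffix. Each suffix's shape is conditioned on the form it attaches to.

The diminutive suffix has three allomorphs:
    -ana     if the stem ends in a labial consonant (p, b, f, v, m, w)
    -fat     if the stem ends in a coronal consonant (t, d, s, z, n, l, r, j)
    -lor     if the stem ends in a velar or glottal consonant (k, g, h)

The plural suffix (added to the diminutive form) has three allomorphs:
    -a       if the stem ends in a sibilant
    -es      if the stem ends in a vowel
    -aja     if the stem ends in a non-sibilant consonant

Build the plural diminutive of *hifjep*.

Since the final consonant of *hifjep* is /p/ (labial), it takes -ana, giving *hifjepana*.
Since the final sound of the diminutive form *hifjepana* is /a/ (a vowel), it takes -es, giving *hifjepanaes*.

hifjepanaes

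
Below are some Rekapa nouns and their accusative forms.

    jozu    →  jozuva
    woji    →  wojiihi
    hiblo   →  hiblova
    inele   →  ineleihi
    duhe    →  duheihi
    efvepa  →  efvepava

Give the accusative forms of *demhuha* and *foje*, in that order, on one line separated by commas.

Looking at the last vowel of each stem: -ihi when the last vowel of the stem is a front vowel (*woji*, *inele*, *duhe*); -va when the last vowel of the stem is a back vowel (*jozu*, *hiblo*, *efvepa*).
*demhuha* — last vowel /a/ (a back vowel) → -va → *demhuhava*.
*foje* — last vowel /e/ (a front vowel) → -ihi → *fojeihi*.

demhuhava, fojeihi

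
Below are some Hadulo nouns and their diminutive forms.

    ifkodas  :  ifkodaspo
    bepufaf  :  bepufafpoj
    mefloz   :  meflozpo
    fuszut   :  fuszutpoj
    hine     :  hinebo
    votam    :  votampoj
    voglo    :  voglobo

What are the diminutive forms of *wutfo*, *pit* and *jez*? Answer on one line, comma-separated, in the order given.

The suffix is conditioned by the final sound: -po when the stem ends in a sibilant (*ifkodas*, *mefloz*); -poj when the stem ends in a non-sibilant consonant (*bepufaf*, *fuszut*, *votam*); -bo when the stem ends in a vowel (*hine*, *voglo*).
*wutfo*: final sound = /o/, a vowel → -bo → *wutfobo*.
The final sound of *pit* is /t/, which is a non-sibilant consonant, so the suffix is -poj, giving *pitpoj*.
The final sound of *jez* is /z/, which is a sibilant, so the suffix is -po, giving *jezpo*.

wutfobo, pitpoj, jezpo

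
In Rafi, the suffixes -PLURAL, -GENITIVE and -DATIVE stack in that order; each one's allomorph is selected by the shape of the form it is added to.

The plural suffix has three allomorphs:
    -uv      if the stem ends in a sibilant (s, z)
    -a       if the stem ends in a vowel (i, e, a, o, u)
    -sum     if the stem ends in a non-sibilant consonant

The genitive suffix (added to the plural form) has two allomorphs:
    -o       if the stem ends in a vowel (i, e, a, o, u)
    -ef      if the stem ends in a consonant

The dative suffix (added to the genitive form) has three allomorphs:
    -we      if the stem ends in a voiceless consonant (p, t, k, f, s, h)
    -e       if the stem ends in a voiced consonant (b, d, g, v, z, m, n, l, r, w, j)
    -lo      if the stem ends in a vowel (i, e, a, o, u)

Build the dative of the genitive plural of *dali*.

*dali* — final sound /i/ (a vowel) → -a → *dalia*.
The plural form *dalia* — final sound /a/ (a vowel) → -o → *daliao*.
The final sound of the genitive form *daliao* is /o/, which is a vowel, so the dative suffix is -lo, giving *daliaolo*.

daliaolo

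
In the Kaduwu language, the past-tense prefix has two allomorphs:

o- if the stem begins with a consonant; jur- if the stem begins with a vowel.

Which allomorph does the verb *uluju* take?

jur-

*uluju*: first sound = /u/, a vowel → jur-.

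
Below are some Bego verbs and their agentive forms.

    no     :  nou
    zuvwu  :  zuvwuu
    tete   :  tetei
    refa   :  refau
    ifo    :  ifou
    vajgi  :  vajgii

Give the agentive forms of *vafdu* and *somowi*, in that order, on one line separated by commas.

Looking at the last vowel of each stem: -i when the last vowel of the stem is a front vowel (*tete*, *vajgi*); -u when the last vowel of the stem is a back vowel (*no*, *zuvwu*, *refa*, *ifo*).
*vafdu* — last vowel /u/ (a back vowel) → -u → *vafduu*.
Since the last vowel of *somowi* is /i/ (a front vowel), it takes -i, giving *somowii*.

vafduu, somowii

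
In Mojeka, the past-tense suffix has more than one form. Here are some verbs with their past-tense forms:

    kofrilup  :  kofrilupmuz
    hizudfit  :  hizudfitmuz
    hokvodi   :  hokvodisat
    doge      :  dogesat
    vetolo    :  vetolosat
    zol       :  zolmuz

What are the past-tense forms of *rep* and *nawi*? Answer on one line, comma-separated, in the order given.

repmuz, nawisat

The pattern is consonant vs. vowel: -muz when the stem ends in a consonant (*kofrilup*, *hizudfit*, *zol*); -sat when the stem ends in a vowel (*hokvodi*, *doge*, *vetolo*).
Since the final sound of *rep* is /p/ (a consonant), it takes -muz, giving *repmuz*.
*nawi*: final sound = /i/, a vowel → -sat → *nawisat*.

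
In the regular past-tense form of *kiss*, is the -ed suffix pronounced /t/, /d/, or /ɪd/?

The stem *kiss* ends in a voiceless consonant other than /t/.
The -ed suffix is realized as /ɪd/ after /t, d/; as /t/ after other voiceless consonants; and as /d/ after other voiced sounds.
So -ed on *kiss* is pronounced /t/.

/t/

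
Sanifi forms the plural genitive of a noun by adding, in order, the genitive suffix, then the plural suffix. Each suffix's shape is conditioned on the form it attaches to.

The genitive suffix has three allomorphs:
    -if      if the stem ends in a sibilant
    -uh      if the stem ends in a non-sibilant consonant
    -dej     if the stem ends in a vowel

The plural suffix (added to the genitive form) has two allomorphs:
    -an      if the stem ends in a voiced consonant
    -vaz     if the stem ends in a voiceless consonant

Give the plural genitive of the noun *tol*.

toluhvaz

Since the final sound of *tol* is /l/ (a non-sibilant consonant), it takes -uh, giving *toluh*.
The genitive form *toluh*: final consonant = /h/, voiceless → -vaz → *toluhvaz*.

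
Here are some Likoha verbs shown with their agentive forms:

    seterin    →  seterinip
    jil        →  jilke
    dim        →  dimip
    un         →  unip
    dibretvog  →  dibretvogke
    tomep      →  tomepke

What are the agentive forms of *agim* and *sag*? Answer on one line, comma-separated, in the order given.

Looking at the final consonant of each stem: -ip when the stem ends in a nasal (*seterin*, *dim*, *un*); -ke when the stem ends in a non-nasal consonant (*jil*, *dibretvog*, *tomep*).
*agim* — final consonant /m/ (a nasal) → -ip → *agimip*.
The final consonant of *sag* is /g/, which is non-nasal, so the suffix is -ke, giving *sagke*.

agimip, sagke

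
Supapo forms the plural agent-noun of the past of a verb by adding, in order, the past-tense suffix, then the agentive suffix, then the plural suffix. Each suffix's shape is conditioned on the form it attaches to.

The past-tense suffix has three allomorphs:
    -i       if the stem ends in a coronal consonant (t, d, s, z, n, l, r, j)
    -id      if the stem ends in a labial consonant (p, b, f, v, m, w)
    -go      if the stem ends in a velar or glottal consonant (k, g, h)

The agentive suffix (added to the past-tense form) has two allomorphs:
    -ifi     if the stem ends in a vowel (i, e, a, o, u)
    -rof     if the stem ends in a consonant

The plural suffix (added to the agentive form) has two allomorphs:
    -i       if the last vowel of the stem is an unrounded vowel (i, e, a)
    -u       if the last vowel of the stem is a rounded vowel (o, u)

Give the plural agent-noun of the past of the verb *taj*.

tajiifii

Since the final consonant of *taj* is /j/ (coronal), it takes -i, giving *taji*.
The past-tense form *taji* — final sound /i/ (a vowel) → -ifi → *tajiifi*.
Since the last vowel of the agentive form *tajiifi* is /i/ (an unrounded vowel), it takes -i, giving *tajiifii*.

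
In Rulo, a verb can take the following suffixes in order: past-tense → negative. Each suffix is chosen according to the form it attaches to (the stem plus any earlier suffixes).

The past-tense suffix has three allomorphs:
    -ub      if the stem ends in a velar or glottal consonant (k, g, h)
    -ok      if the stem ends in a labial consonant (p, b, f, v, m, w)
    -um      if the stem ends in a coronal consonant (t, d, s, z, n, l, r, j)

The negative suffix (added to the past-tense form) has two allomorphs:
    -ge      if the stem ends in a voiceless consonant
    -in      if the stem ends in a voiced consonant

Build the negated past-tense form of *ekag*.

*ekag*: final consonant = /g/, velar/glottal → -ub → *ekagub*.
The past-tense form *ekagub* — final consonant /b/ (voiced) → -in → *ekagubin*.

ekagubin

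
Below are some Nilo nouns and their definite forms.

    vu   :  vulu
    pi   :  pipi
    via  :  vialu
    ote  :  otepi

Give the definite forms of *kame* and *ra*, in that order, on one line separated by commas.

The suffix is conditioned by the last vowel: -pi when the last vowel of the stem is a front vowel (*pi*, *ote*); -lu when the last vowel of the stem is a back vowel (*vu*, *via*).
*kame*: last vowel = /e/, a front vowel → -pi → *kamepi*.
The last vowel of *ra* is /a/, which is a back vowel, so the suffix is -lu, giving *ralu*.

kamepi, ralu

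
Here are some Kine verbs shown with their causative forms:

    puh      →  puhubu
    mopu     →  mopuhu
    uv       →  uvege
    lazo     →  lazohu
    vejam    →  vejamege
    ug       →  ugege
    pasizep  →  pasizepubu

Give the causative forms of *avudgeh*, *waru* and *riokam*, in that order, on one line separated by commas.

avudgehubu, waruhu, riokamege

The pattern is voicing of the final sound: -ubu when the stem ends in a voiceless consonant (*puh*, *pasizep*); -ege when the stem ends in a voiced consonant (*uv*, *vejam*, *ug*); -hu when the stem ends in a vowel (*mopu*, *lazo*).
The final sound of *avudgeh* is /h/, which is a voiceless consonant, so the suffix is -ubu, giving *avudgehubu*.
*waru*: final sound = /u/, a vowel → -hu → *waruhu*.
*riokam*: final sound = /m/, a voiced consonant → -ege → *riokamege*.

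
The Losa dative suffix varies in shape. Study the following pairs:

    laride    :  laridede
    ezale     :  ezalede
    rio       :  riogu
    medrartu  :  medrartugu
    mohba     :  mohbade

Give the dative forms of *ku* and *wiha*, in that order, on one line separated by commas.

The pattern is rounding harmony: -gu when the last vowel of the stem is a rounded vowel (*rio*, *medrartu*); -de when the last vowel of the stem is an unrounded vowel (*laride*, *ezale*, *mohba*).
*ku* — last vowel /u/ (a rounded vowel) → -gu → *kugu*.
*wiha*: last vowel = /a/, an unrounded vowel → -de → *wihade*.

kugu, wihade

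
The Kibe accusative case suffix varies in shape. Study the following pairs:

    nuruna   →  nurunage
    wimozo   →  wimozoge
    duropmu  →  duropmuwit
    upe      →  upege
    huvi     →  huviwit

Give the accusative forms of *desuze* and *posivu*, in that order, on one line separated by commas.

The suffix is conditioned by the last vowel: -wit when the last vowel of the stem is a high vowel (*duropmu*, *huvi*); -ge when the last vowel of the stem is a non-high vowel (*nuruna*, *wimozo*, *upe*).
*desuze*: last vowel = /e/, a non-high vowel → -ge → *desuzege*.
*posivu*: last vowel = /u/, a high vowel → -wit → *posivuwit*.

desuzege, posivuwit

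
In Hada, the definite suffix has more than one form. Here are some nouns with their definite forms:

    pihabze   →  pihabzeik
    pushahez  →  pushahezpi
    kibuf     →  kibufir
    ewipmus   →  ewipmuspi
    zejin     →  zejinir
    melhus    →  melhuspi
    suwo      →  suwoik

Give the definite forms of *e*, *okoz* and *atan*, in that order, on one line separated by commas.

Looking at the final sound of each stem: -pi when the stem ends in a sibilant (*pushahez*, *ewipmus*, *melhus*); -ir when the stem ends in a non-sibilant consonant (*kibuf*, *zejin*); -ik when the stem ends in a vowel (*pihabze*, *suwo*).
*e*: final sound = /e/, a vowel → -ik → *eik*.
*okoz* — final sound /z/ (a sibilant) → -pi → *okozpi*.
*atan*: final sound = /n/, a non-sibilant consonant → -ir → *atanir*.

eik, okozpi, atanir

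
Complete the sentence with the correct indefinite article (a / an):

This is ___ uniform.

a

The indefinite article is chosen by the initial *sound* of the following word, not its spelling.
*uniform* begins with the sound /juː/ (u pronounced /juː/) — a consonant sound.
So the article is *a*: This is a uniform.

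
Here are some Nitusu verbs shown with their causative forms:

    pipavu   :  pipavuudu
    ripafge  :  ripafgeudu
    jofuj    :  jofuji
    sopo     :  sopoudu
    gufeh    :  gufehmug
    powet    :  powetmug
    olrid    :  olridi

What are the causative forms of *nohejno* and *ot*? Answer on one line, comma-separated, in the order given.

The suffix is conditioned by the final sound: -mug when the stem ends in a voiceless consonant (*gufeh*, *powet*); -i when the stem ends in a voiced consonant (*jofuj*, *olrid*); -udu when the stem ends in a vowel (*pipavu*, *ripafge*, *sopo*).
Since the final sound of *nohejno* is /o/ (a vowel), it takes -udu, giving *nohejnoudu*.
Since the final sound of *ot* is /t/ (a voiceless consonant), it takes -mug, giving *otmug*.

nohejnoudu, otmug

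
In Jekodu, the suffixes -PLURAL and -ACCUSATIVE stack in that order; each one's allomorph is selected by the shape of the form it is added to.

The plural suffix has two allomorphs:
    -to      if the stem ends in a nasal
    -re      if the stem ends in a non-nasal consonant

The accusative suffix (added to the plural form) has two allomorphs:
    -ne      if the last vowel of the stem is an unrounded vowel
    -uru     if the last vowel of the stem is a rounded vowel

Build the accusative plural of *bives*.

The final consonant of *bives* is /s/, which is non-nasal, so the plural suffix is -re, giving *bivesre*.
The plural form *bivesre* — last vowel /e/ (an unrounded vowel) → -ne → *bivesrene*.

bivesrene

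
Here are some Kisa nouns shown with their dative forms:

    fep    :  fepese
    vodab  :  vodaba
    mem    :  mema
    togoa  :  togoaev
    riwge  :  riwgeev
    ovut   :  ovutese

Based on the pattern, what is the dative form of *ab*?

aba

The suffix is conditioned by the final sound: -ese when the stem ends in a voiceless consonant (*fep*, *ovut*); -a when the stem ends in a voiced consonant (*vodab*, *mem*); -ev when the stem ends in a vowel (*togoa*, *riwge*).
The final sound of *ab* is /b/, which is a voiced consonant, so the suffix is -a, giving *aba*.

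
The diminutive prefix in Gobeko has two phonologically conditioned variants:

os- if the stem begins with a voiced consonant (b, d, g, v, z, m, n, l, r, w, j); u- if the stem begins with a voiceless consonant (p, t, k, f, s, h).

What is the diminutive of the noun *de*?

*de* — first consonant /d/ (voiced) → os- → *osde*.

osde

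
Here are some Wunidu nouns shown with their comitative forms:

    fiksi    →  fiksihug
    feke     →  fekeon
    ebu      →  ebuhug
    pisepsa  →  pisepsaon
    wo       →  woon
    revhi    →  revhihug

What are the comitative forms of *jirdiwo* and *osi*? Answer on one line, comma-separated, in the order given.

jirdiwoon, osihug

Looking at the last vowel of each stem: -hug when the last vowel of the stem is a high vowel (*fiksi*, *ebu*, *revhi*); -on when the last vowel of the stem is a non-high vowel (*feke*, *pisepsa*, *wo*).
Since the last vowel of *jirdiwo* is /o/ (a non-high vowel), it takes -on, giving *jirdiwoon*.
Since the last vowel of *osi* is /i/ (a high vowel), it takes -hug, giving *osihug*.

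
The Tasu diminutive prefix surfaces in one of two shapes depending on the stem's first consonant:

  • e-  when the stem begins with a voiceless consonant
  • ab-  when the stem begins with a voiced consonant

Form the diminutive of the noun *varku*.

abvarku

*varku*: first consonant = /v/, voiced → ab- → *abvarku*.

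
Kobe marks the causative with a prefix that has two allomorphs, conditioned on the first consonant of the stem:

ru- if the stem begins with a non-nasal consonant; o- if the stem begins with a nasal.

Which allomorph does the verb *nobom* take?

o-

*nobom* — first consonant /n/ (a nasal) → o-.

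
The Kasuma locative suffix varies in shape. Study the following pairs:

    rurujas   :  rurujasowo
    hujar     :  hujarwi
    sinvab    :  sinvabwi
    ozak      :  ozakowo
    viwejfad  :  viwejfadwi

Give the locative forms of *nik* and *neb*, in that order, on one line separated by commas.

nikowo, nebwi

The suffix is conditioned by the final consonant: -owo when the stem ends in a voiceless consonant (*rurujas*, *ozak*); -wi when the stem ends in a voiced consonant (*hujar*, *sinvab*, *viwejfad*).
Since the final consonant of *nik* is /k/ (voiceless), it takes -owo, giving *nikowo*.
The final consonant of *neb* is /b/, which is voiced, so the suffix is -wi, giving *nebwi*.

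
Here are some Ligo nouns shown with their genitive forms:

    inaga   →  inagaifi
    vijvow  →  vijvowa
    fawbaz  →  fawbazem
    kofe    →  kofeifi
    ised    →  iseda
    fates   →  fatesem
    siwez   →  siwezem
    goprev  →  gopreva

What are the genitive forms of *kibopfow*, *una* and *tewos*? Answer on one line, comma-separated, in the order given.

The pattern is sibilance of the final sound: -em when the stem ends in a sibilant (*fawbaz*, *fates*, *siwez*); -a when the stem ends in a non-sibilant consonant (*vijvow*, *ised*, *goprev*); -ifi when the stem ends in a vowel (*inaga*, *kofe*).
Since the final sound of *kibopfow* is /w/ (a non-sibilant consonant), it takes -a, giving *kibopfowa*.
*una* — final sound /a/ (a vowel) → -ifi → *unaifi*.
*tewos*: final sound = /s/, a sibilant → -em → *tewosem*.

kibopfowa, unaifi, tewosem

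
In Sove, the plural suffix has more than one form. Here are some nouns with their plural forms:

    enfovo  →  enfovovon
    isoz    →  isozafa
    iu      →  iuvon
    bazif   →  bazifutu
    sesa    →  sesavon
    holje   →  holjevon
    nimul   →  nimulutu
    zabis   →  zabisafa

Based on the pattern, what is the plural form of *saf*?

The suffix is conditioned by the final sound: -afa when the stem ends in a sibilant (*isoz*, *zabis*); -utu when the stem ends in a non-sibilant consonant (*bazif*, *nimul*); -von when the stem ends in a vowel (*enfovo*, *iu*, *sesa*, *holje*).
Since the final sound of *saf* is /f/ (a non-sibilant consonant), it takes -utu, giving *safutu*.

safutu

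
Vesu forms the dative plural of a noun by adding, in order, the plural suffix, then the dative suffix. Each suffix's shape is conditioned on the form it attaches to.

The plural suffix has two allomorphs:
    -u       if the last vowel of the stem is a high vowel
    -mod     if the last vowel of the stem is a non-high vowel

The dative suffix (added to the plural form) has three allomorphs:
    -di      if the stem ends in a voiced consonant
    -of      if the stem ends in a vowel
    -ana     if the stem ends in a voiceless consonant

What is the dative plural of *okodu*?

*okodu* — last vowel /u/ (a high vowel) → -u → *okoduu*.
The plural form *okoduu* — final sound /u/ (a vowel) → -of → *okoduuof*.

okoduuof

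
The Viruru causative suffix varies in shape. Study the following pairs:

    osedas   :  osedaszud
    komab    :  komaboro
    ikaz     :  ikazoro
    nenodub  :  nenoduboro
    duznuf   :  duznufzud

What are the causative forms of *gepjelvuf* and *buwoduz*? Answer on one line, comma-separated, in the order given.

gepjelvufzud, buwoduzoro

Looking at the final consonant of each stem: -zud when the stem ends in a voiceless consonant (*osedas*, *duznuf*); -oro when the stem ends in a voiced consonant (*komab*, *ikaz*, *nenodub*).
Since the final consonant of *gepjelvuf* is /f/ (voiceless), it takes -zud, giving *gepjelvufzud*.
*buwoduz*: final consonant = /z/, voiced → -oro → *buwoduzoro*.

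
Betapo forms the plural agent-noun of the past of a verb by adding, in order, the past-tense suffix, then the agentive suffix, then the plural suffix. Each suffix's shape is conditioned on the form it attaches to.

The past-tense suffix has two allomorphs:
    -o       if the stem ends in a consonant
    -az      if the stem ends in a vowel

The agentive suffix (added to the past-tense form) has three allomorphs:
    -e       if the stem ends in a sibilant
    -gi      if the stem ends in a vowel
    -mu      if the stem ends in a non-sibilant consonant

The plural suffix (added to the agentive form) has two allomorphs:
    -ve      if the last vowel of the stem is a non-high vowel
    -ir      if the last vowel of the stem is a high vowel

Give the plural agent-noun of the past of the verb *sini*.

siniazeve

*sini*: final sound = /i/, a vowel → -az → *siniaz*.
Since the final sound of the past-tense form *siniaz* is /z/ (a sibilant), it takes -e, giving *siniaze*.
The last vowel of the agentive form *siniaze* is /e/, which is a non-high vowel, so the plural suffix is -ve, giving *siniazeve*.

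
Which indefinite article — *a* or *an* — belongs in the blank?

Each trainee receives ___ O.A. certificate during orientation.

an

The indefinite article is chosen by the initial *sound* of the following word, not its spelling.
The initialism *O.A.* is read letter by letter; the first letter, O, is pronounced /oʊ/, which begins with a vowel sound.
So the article is *an*: Each trainee receives an O.A. certificate during orientation.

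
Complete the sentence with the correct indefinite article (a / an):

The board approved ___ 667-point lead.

The indefinite article is chosen by the initial *sound* of the following word, not its spelling.
The number *667* is spoken "six hundred …", beginning with /sɪks/ — a consonant sound.
So the article is *a*: The board approved a 667-point lead.

a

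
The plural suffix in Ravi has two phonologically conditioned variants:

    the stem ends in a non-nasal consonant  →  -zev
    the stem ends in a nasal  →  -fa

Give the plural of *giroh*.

girohzev

*giroh*: final consonant = /h/, non-nasal → -zev → *girohzev*.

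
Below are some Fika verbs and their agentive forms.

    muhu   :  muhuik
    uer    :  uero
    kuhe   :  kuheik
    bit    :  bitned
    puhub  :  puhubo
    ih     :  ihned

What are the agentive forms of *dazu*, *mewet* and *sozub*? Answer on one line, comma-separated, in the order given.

dazuik, mewetned, sozubo

The suffix is conditioned by the final sound: -ned when the stem ends in a voiceless consonant (*bit*, *ih*); -o when the stem ends in a voiced consonant (*uer*, *puhub*); -ik when the stem ends in a vowel (*muhu*, *kuhe*).
Since the final sound of *dazu* is /u/ (a vowel), it takes -ik, giving *dazuik*.
The final sound of *mewet* is /t/, which is a voiceless consonant, so the suffix is -ned, giving *mewetned*.
*sozub*: final sound = /b/, a voiced consonant → -o → *sozubo*.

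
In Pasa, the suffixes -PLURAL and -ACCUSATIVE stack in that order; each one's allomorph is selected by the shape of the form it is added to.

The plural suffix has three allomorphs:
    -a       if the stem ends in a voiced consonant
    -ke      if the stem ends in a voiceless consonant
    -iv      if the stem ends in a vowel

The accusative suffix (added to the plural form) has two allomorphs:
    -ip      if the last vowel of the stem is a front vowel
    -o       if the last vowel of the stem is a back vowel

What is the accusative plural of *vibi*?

Since the final sound of *vibi* is /i/ (a vowel), it takes -iv, giving *vibiiv*.
Since the last vowel of the plural form *vibiiv* is /i/ (a front vowel), it takes -ip, giving *vibiivip*.

vibiivip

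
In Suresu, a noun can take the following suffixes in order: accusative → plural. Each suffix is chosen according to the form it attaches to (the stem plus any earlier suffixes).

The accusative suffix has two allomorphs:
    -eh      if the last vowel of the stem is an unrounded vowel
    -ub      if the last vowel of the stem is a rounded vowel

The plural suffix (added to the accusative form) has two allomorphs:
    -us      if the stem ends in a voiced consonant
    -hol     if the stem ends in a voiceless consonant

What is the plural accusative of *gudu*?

*gudu* — last vowel /u/ (a rounded vowel) → -ub → *guduub*.
Since the final consonant of the accusative form *guduub* is /b/ (voiced), it takes -us, giving *guduubus*.

guduubus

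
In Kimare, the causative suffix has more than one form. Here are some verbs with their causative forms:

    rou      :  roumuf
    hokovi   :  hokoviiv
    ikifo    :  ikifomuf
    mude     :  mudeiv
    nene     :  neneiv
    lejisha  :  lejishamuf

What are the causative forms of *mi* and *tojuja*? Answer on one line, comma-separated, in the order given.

miiv, tojujamuf

The alternation tracks the last vowel of the stem — -iv when the last vowel of the stem is a front vowel (*hokovi*, *mude*, *nene*); -muf when the last vowel of the stem is a back vowel (*rou*, *ikifo*, *lejisha*).
*mi* — last vowel /i/ (a front vowel) → -iv → *miiv*.
The last vowel of *tojuja* is /a/, which is a back vowel, so the suffix is -muf, giving *tojujamuf*.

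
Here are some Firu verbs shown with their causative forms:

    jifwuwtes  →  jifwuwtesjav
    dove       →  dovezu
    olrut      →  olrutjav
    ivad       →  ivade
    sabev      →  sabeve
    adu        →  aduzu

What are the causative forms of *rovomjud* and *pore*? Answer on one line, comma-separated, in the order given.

rovomjude, porezu

The alternation tracks the final sound of the stem — -jav when the stem ends in a voiceless consonant (*jifwuwtes*, *olrut*); -e when the stem ends in a voiced consonant (*ivad*, *sabev*); -zu when the stem ends in a vowel (*dove*, *adu*).
*rovomjud*: final sound = /d/, a voiced consonant → -e → *rovomjude*.
The final sound of *pore* is /e/, which is a vowel, so the suffix is -zu, giving *porezu*.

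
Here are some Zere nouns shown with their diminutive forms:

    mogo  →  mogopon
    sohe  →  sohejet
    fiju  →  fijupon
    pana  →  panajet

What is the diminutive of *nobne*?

nobnejet

The suffix is conditioned by the last vowel: -pon when the last vowel of the stem is a rounded vowel (*mogo*, *fiju*); -jet when the last vowel of the stem is an unrounded vowel (*sohe*, *pana*).
The last vowel of *nobne* is /e/, which is an unrounded vowel, so the suffix is -jet, giving *nobnejet*.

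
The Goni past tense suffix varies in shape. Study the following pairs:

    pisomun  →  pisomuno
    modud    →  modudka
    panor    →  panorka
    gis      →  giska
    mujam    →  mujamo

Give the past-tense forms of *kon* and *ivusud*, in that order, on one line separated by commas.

kono, ivusudka

Looking at the final consonant of each stem: -o when the stem ends in a nasal (*pisomun*, *mujam*); -ka when the stem ends in a non-nasal consonant (*modud*, *panor*, *gis*).
Since the final consonant of *kon* is /n/ (a nasal), it takes -o, giving *kono*.
The final consonant of *ivusud* is /d/, which is non-nasal, so the suffix is -ka, giving *ivusudka*.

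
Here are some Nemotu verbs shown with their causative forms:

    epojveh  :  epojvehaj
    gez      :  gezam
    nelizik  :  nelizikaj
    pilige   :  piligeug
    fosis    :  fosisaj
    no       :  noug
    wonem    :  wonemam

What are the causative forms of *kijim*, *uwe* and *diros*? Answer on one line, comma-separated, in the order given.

The alternation tracks the final sound of the stem — -aj when the stem ends in a voiceless consonant (*epojveh*, *nelizik*, *fosis*); -am when the stem ends in a voiced consonant (*gez*, *wonem*); -ug when the stem ends in a vowel (*pilige*, *no*).
*kijim* — final sound /m/ (a voiced consonant) → -am → *kijimam*.
*uwe*: final sound = /e/, a vowel → -ug → *uweug*.
*diros* — final sound /s/ (a voiceless consonant) → -aj → *dirosaj*.

kijimam, uweug, dirosaj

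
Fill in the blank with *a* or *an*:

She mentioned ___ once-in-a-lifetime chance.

a

The indefinite article is chosen by the initial *sound* of the following word, not its spelling.
*once-in-a-lifetime* begins with the sound /wʌ/ (*once* pronounced with initial /w/) — a consonant sound.
So the article is *a*: She mentioned a once-in-a-lifetime chance.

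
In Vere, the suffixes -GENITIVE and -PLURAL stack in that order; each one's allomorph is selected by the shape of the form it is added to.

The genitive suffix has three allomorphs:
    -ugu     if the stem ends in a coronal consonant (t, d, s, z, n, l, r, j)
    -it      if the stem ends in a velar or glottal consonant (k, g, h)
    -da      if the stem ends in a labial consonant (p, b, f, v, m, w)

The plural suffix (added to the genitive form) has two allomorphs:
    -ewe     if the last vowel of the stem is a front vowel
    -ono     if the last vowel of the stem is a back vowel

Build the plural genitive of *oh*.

ohitewe

*oh*: final consonant = /h/, velar/glottal → -it → *ohit*.
The last vowel of the genitive form *ohit* is /i/, which is a front vowel, so the plural suffix is -ewe, giving *ohitewe*.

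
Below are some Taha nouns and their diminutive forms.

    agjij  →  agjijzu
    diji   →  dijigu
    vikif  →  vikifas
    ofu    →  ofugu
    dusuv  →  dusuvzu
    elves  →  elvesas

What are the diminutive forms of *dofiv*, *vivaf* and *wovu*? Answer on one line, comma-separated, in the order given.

The alternation tracks the final sound of the stem — -as when the stem ends in a voiceless consonant (*vikif*, *elves*); -zu when the stem ends in a voiced consonant (*agjij*, *dusuv*); -gu when the stem ends in a vowel (*diji*, *ofu*).
*dofiv*: final sound = /v/, a voiced consonant → -zu → *dofivzu*.
Since the final sound of *vivaf* is /f/ (a voiceless consonant), it takes -as, giving *vivafas*.
The final sound of *wovu* is /u/, which is a vowel, so the suffix is -gu, giving *wovugu*.

dofivzu, vivafas, wovugu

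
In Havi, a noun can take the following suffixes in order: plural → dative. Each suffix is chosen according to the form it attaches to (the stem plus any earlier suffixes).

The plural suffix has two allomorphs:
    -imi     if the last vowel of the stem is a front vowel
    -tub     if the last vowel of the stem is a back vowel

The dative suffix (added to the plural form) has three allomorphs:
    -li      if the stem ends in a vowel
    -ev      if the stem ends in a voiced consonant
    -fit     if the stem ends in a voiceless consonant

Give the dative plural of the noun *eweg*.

The last vowel of *eweg* is /e/, which is a front vowel, so the plural suffix is -imi, giving *ewegimi*.
Since the final sound of the plural form *ewegimi* is /i/ (a vowel), it takes -li, giving *ewegimili*.

ewegimili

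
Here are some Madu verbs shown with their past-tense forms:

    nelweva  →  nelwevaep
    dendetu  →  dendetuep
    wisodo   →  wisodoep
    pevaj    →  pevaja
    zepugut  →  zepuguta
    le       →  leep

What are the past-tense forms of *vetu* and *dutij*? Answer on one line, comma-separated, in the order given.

vetuep, dutija

The pattern is consonant vs. vowel: -a when the stem ends in a consonant (*pevaj*, *zepugut*); -ep when the stem ends in a vowel (*nelweva*, *dendetu*, *wisodo*, *le*).
Since the final sound of *vetu* is /u/ (a vowel), it takes -ep, giving *vetuep*.
*dutij*: final sound = /j/, a consonant → -a → *dutija*.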